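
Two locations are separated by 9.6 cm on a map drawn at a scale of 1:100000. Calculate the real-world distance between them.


ground = 9.6 cm * 100000 / 100 = 9600.0 m = 9.6 km

9.6 km


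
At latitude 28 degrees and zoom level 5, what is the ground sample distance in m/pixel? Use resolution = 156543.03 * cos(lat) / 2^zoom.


res = 156543.03 * cos(28) / 2^5 = 156543.03 * 0.88294759 / 32 = 4319.35 m/pixel

4319.35 m/pixel


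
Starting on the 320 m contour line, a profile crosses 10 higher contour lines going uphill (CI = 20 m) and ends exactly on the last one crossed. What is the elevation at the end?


elevation = 320 + 10 * 20 = 520 m

520 m


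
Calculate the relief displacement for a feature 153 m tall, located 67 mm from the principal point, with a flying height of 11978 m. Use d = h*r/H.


d = h * r / H = 153 * 67 / 11978 = 0.86 mm

0.86 mm


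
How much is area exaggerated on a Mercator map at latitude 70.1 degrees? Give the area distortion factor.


area_distortion = 1/cos^2(70.1) = 8.631

8.631


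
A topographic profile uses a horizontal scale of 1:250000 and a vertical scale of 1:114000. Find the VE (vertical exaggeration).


VE = horizontal_scale / vertical_scale = 250000 / 114000 ≈ 2.2

2.2x


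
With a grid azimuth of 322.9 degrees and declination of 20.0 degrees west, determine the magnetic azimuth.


magnetic azimuth = grid azimuth - declination (east +ve)
mag_az = 322.9 - -20.0 = 342.9 degrees

342.9 degrees


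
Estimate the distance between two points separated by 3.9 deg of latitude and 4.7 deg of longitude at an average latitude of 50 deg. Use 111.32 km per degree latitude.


dlat_km = 3.9 * 111.32 = 434.148
dlon_km = 4.7 * 111.32 * cos(50) ≈ 336.309
dist = sqrt(434.148^2 + 336.309^2) ≈ 549.2 km

549.2 km


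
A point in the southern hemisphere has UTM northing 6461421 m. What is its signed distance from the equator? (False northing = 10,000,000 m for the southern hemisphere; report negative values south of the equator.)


For southern: actual = 6461421 - 10000000 = -3538579 m

-3538579 m


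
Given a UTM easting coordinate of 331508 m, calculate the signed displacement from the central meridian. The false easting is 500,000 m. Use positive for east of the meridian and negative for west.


displacement = 331508 - 500000 = -168492 m

-168492 m


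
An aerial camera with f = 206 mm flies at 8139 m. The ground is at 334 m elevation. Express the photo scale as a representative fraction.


scale = f / (H - h) = 206 mm / 7805 m = 206 / 7805000 = 1:37888

1:37888


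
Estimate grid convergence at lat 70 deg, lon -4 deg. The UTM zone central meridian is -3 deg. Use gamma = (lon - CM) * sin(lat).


gamma = (-4 - -3) * sin(70) = -1 * 0.939693 = -0.94 degrees

-0.94 degrees


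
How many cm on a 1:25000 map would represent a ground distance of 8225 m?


map_cm = 8225 * 100 / 25000 = 32.9 cm

32.9 cm


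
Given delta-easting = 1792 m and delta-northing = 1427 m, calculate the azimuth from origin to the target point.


az = atan2(1792, 1427) = 51.5 deg
adjusted to 0-360: 51.5 degrees

51.5 degrees


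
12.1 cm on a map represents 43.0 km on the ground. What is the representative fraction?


ground = 43.0 km = 4300000 cm; RF denominator = ground / map = 4300000 / 12.1 ≈ 355372; RF = 1:355372

1:355372


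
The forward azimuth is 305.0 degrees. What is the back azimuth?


back azimuth = (305.0 + 180) mod 360 = 125.0 degrees

125.0 degrees


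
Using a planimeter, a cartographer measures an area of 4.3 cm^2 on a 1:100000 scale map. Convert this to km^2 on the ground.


ground_area = 4.3 * (100000/100)^2 = 4300000.0 m^2 = 4.3 km^2

4.3 km^2


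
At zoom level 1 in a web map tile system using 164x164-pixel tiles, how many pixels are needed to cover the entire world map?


tiles per axis = 2^1 = 2
total tiles = 2^2 = 4
pixels per axis = 2 * 164 = 328
total pixels = 328^2 = 107584

107584 pixels


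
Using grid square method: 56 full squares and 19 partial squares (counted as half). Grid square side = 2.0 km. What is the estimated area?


effective squares = 56 + 19 * 0.5 = 65.5
area = 65.5 * 4.0 = 262.0 km^2

262.0 km^2


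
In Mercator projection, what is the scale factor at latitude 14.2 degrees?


SF = 1 / cos(14.2) = 1 / 0.969445 = 1.032

1.032


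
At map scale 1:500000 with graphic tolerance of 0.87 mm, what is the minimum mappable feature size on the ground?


ground = 0.87 mm * 500000 / 1000 = 435.0 m

435.0 m


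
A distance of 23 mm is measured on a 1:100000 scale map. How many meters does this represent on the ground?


ground = 23 mm * 100000 / 1000 = 2300.0 m

2300.0 m


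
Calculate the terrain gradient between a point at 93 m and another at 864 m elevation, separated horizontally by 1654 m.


gradient = (864 - 93) / 1654 = 771 / 1654 = 0.4661

0.4661


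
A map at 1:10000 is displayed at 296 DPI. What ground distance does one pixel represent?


pixel_cm = 2.54 / 296 ≈ 0.008581 cm
ground = pixel_cm * 10000 / 100 = 2.54 * 10000 / (296 * 100) = 25400 / 29600 ≈ 0.86 m

0.86 m


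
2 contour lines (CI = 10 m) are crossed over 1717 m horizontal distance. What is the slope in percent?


elevation change = 2 * 10 = 20 m
slope = 20 / 1717 * 100 = 1.2%

1.2%


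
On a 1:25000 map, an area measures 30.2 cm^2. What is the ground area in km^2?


ground_area = 30.2 * (25000/100)^2 = 1887500.0 m^2 = 1.8875 km^2 ≈ 1.888 km^2

1.888 km^2


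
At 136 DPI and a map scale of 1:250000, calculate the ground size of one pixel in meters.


pixel_cm = 2.54 / 136 ≈ 0.018676 cm
ground = pixel_cm * 250000 / 100 = 2.54 * 250000 / (136 * 100) = 635000 / 13600 ≈ 46.69 m

46.69 m


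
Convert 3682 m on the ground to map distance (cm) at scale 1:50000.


map_cm = 3682 * 100 / 50000 = 7.364 cm ≈ 7.36 cm

7.36 cm


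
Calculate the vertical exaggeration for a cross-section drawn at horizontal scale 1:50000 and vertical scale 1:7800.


VE = horizontal_scale / vertical_scale = 50000 / 7800 ≈ 6.4

6.4x


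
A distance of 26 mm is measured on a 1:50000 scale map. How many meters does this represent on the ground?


ground = 26 mm * 50000 / 1000 = 1300.0 m

1300.0 m


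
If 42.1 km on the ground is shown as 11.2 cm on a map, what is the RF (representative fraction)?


ground = 42.1 km = 4210000 cm; RF denominator = ground / map = 4210000 / 11.2 ≈ 375893; RF = 1:375893

1:375893


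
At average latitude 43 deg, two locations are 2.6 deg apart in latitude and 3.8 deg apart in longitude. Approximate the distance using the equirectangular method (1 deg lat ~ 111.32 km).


dlat_km = 2.6 * 111.32 = 289.432
dlon_km = 3.8 * 111.32 * cos(43) ≈ 309.374
dist = sqrt(289.432^2 + 309.374^2) ≈ 423.7 km

423.7 km


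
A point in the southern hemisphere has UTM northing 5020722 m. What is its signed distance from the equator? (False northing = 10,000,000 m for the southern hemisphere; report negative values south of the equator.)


For southern: actual = 5020722 - 10000000 = -4979278 m

-4979278 m


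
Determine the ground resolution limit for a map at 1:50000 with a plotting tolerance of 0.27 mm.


ground = 0.27 mm * 50000 / 1000 = 13.5 m

13.5 m


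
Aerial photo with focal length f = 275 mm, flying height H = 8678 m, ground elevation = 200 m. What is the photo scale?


scale = f / (H - h) = 275 mm / 8478 m = 275 / 8478000 = 1:30829

1:30829


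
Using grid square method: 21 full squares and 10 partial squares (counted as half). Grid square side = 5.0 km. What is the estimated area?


effective squares = 21 + 10 * 0.5 = 26.0
area = 26.0 * 25.0 = 650.0 km^2

650.0 km^2


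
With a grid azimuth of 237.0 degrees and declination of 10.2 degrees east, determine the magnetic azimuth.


magnetic azimuth = grid azimuth - declination (east +ve)
mag_az = 237.0 - 10.2 = 226.8 degrees

226.8 degrees


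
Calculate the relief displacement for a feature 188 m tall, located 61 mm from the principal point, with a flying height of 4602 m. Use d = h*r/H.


d = h * r / H = 188 * 61 / 4602 = 2.49 mm

2.49 mm


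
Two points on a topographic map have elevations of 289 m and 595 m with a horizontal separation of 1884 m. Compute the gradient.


gradient = (595 - 289) / 1884 = 306 / 1884 = 0.1624

0.1624


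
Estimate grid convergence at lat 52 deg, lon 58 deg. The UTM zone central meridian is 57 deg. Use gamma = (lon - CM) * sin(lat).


gamma = (58 - 57) * sin(52) = 1 * 0.788011 = 0.788 degrees

0.788 degrees


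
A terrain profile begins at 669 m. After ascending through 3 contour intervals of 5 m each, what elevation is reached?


elevation = 669 + 3 * 5 = 684 m

684 m


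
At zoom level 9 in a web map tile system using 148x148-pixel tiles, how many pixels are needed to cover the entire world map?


tiles per axis = 2^9 = 512
total tiles = 512^2 = 262144
pixels per axis = 512 * 148 = 75776
total pixels = 75776^2 = 5742002176

5742002176 pixels


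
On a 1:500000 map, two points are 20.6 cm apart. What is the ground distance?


ground = 20.6 cm * 500000 / 100 = 103000.0 m = 103.0 km

103.0 km


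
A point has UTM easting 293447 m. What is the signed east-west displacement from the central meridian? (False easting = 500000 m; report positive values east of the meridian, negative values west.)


displacement = 293447 - 500000 = -206553 m

-206553 m


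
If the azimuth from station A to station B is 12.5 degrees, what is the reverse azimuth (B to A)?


back azimuth = (12.5 + 180) mod 360 = 192.5 degrees

192.5 degrees


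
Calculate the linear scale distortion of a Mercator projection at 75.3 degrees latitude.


SF = 1 / cos(75.3) = 1 / 0.253758 = 3.941

3.941


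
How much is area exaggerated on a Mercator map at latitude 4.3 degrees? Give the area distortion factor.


area_distortion = 1/cos^2(4.3) = 1.006

1.006


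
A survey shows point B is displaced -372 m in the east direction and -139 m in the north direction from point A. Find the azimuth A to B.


az = atan2(-372, -139) = -110.5 deg
adjusted to 0-360: 249.5 degrees

249.5 degrees


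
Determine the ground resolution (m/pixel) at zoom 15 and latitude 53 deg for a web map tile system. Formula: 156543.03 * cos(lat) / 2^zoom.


res = 156543.03 * cos(53) / 2^15 = 156543.03 * 0.60181502 / 32768 = 2.88 m/pixel

2.88 m/pixel


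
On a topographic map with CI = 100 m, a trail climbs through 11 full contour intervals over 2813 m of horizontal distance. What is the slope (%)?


elevation change = 11 * 100 = 1100 m
slope = 1100 / 2813 * 100 = 39.1%

39.1%


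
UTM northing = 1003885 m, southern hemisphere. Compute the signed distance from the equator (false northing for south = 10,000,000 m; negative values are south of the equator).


For southern: actual = 1003885 - 10000000 = -8996115 m

-8996115 m


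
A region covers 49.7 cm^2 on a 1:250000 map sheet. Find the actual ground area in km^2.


ground_area = 49.7 * (250000/100)^2 = 310625000.0 m^2 = 310.625 km^2

310.625 km^2


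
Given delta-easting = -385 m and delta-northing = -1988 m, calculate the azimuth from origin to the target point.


az = atan2(-385, -1988) = -169.0 deg
adjusted to 0-360: 191.0 degrees

191.0 degrees


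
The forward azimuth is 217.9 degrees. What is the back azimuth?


back azimuth = (217.9 + 180) mod 360 = 37.9 degrees

37.9 degrees


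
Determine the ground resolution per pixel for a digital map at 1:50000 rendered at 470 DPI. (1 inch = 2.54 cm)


pixel_cm = 2.54 / 470 ≈ 0.005404 cm
ground = pixel_cm * 50000 / 100 = 2.54 * 50000 / (470 * 100) = 127000 / 47000 ≈ 2.7 m

2.7 m


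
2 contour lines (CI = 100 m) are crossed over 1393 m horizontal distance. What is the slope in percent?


elevation change = 2 * 100 = 200 m
slope = 200 / 1393 * 100 = 14.4%

14.4%


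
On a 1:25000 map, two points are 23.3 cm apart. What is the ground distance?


ground = 23.3 cm * 25000 / 100 = 5825.0 m = 5.825 km

5.825 km


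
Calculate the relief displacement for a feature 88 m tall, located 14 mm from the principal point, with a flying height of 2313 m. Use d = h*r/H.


d = h * r / H = 88 * 14 / 2313 = 0.53 mm

0.53 mm


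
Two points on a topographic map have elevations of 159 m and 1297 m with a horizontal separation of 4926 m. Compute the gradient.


gradient = (1297 - 159) / 4926 = 1138 / 4926 = 0.231

0.231


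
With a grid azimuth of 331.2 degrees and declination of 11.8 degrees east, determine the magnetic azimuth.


magnetic azimuth = grid azimuth - declination (east +ve)
mag_az = 331.2 - 11.8 = 319.4 degrees

319.4 degrees


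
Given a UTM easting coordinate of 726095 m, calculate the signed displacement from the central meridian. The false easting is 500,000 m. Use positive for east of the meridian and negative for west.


displacement = 726095 - 500000 = 226095 m

226095 m


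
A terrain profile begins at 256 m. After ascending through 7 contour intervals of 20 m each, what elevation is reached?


elevation = 256 + 7 * 20 = 396 m

396 m


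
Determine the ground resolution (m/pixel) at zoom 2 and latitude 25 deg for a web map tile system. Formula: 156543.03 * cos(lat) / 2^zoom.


res = 156543.03 * cos(25) / 2^2 = 156543.03 * 0.90630779 / 4 = 35469.04 m/pixel

35469.04 m/pixel


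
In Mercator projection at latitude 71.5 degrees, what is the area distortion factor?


area_distortion = 1/cos^2(71.5) = 9.932

9.932


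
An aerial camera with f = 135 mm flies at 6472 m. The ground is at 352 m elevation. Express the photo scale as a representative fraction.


scale = f / (H - h) = 135 mm / 6120 m = 135 / 6120000 = 1:45333

1:45333


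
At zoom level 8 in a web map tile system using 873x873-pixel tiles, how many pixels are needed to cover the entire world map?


tiles per axis = 2^8 = 256
total tiles = 256^2 = 65536
pixels per axis = 256 * 873 = 223488
total pixels = 223488^2 = 49946886144

49946886144 pixels


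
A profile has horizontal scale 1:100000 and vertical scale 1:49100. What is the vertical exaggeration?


VE = horizontal_scale / vertical_scale = 100000 / 49100 ≈ 2.0

2.0x


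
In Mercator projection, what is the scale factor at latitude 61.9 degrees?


SF = 1 / cos(61.9) = 1 / 0.471012 = 2.123

2.123


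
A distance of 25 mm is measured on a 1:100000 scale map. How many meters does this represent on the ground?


ground = 25 mm * 100000 / 1000 = 2500.0 m

2500.0 m


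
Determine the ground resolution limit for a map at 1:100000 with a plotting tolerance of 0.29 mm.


ground = 0.29 mm * 100000 / 1000 = 29.0 m

29.0 m


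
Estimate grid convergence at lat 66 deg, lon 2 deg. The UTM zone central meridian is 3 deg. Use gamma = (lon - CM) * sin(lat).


gamma = (2 - 3) * sin(66) = -1 * 0.913545 = -0.914 degrees

-0.914 degrees


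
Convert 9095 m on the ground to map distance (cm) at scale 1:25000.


map_cm = 9095 * 100 / 25000 = 36.38 cm

36.38 cm


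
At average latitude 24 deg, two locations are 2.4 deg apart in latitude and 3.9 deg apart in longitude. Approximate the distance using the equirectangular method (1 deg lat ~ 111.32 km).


dlat_km = 2.4 * 111.32 = 267.168
dlon_km = 3.9 * 111.32 * cos(24) ≈ 396.614
dist = sqrt(267.168^2 + 396.614^2) ≈ 478.2 km

478.2 km


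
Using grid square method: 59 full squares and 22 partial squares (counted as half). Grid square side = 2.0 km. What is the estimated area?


effective squares = 59 + 22 * 0.5 = 70.0
area = 70.0 * 4.0 = 280.0 km^2

280.0 km^2


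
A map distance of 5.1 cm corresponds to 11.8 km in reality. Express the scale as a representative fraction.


ground = 11.8 km = 1180000 cm; RF denominator = ground / map = 1180000 / 5.1 ≈ 231373; RF = 1:231373

1:231373


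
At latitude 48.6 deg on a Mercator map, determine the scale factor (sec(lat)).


SF = 1 / cos(48.6) = 1 / 0.661312 = 1.512

1.512


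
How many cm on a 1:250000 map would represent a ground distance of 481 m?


map_cm = 481 * 100 / 250000 = 0.1924 cm ≈ 0.19 cm

0.19 cm


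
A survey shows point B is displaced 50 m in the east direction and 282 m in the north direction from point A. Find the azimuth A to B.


az = atan2(50, 282) = 10.1 deg
adjusted to 0-360: 10.1 degrees

10.1 degrees


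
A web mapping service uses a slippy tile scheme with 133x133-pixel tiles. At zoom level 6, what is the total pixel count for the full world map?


tiles per axis = 2^6 = 64
total tiles = 64^2 = 4096
pixels per axis = 64 * 133 = 8512
total pixels = 8512^2 = 72454144

72454144 pixels


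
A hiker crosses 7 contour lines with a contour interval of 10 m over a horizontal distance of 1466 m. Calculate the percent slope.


elevation change = 7 * 10 = 70 m
slope = 70 / 1466 * 100 = 4.8%

4.8%


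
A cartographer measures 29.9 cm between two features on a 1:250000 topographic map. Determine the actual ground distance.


ground = 29.9 cm * 250000 / 100 = 74750.0 m = 74.75 km

74.75 km


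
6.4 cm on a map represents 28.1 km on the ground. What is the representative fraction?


ground = 28.1 km = 2810000 cm; RF denominator = ground / map = 2810000 / 6.4 ≈ 439063; RF = 1:439063

1:439063


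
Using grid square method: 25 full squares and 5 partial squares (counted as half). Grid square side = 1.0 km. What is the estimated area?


effective squares = 25 + 5 * 0.5 = 27.5
area = 27.5 * 1.0 = 27.5 km^2

27.5 km^2


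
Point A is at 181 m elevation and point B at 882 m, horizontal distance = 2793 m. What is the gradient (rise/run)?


gradient = (882 - 181) / 2793 = 701 / 2793 = 0.251

0.251


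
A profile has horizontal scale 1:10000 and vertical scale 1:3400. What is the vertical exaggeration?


VE = horizontal_scale / vertical_scale = 10000 / 3400 ≈ 2.9

2.9x


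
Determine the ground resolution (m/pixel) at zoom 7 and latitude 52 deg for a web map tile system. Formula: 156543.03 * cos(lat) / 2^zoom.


res = 156543.03 * cos(52) / 2^7 = 156543.03 * 0.61566148 / 128 = 752.95 m/pixel

752.95 m/pixel


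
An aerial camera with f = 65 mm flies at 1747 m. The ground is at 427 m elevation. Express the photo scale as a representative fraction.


scale = f / (H - h) = 65 mm / 1320 m = 65 / 1320000 = 1:20308

1:20308


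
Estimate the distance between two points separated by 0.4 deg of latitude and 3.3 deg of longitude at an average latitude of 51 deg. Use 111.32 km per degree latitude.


dlat_km = 0.4 * 111.32 = 44.528
dlon_km = 3.3 * 111.32 * cos(51) ≈ 231.185
dist = sqrt(44.528^2 + 231.185^2) ≈ 235.4 km

235.4 km


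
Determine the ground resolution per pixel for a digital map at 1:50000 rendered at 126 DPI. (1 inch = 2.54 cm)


pixel_cm = 2.54 / 126 ≈ 0.020159 cm
ground = pixel_cm * 50000 / 100 = 2.54 * 50000 / (126 * 100) = 127000 / 12600 ≈ 10.08 m

10.08 m


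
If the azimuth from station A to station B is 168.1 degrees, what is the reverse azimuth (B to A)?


back azimuth = (168.1 + 180) mod 360 = 348.1 degrees

348.1 degrees


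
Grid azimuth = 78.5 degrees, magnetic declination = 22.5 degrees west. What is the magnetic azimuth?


magnetic azimuth = grid azimuth - declination (east +ve)
mag_az = 78.5 - -22.5 = 101.0 degrees

101.0 degrees


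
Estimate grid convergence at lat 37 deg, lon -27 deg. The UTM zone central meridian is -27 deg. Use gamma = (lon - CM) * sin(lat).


gamma = (-27 - -27) * sin(37) = 0 * 0.601815 = 0.0 degrees

0.0 degrees


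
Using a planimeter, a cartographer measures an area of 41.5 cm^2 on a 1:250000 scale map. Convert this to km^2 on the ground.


ground_area = 41.5 * (250000/100)^2 = 259375000.0 m^2 = 259.375 km^2

259.375 km^2


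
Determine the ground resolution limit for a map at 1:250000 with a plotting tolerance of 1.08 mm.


ground = 1.08 mm * 250000 / 1000 = 270.0 m

270.0 m


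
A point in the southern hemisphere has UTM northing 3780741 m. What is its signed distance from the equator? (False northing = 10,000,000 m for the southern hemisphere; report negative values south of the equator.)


For southern: actual = 3780741 - 10000000 = -6219259 m

-6219259 m


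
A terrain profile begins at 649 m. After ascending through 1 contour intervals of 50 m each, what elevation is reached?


elevation = 649 + 1 * 50 = 699 m

699 m


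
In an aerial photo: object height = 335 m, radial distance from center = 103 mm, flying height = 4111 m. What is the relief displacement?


d = h * r / H = 335 * 103 / 4111 = 8.39 mm

8.39 mm


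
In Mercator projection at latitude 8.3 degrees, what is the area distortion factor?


area_distortion = 1/cos^2(8.3) = 1.021

1.021


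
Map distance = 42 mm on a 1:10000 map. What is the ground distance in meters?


ground = 42 mm * 10000 / 1000 = 420.0 m

420.0 m


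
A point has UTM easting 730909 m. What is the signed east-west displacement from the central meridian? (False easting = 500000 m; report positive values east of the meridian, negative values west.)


displacement = 730909 - 500000 = 230909 m

230909 m


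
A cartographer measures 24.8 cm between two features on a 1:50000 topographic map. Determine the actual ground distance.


ground = 24.8 cm * 50000 / 100 = 12400.0 m = 12.4 km

12.4 km


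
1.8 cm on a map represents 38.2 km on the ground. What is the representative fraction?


ground = 38.2 km = 3820000 cm; RF denominator = ground / map = 3820000 / 1.8 ≈ 2122222; RF = 1:2122222

1:2122222


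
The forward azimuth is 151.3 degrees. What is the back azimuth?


back azimuth = (151.3 + 180) mod 360 = 331.3 degrees

331.3 degrees


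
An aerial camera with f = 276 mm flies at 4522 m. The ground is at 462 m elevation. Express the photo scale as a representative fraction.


scale = f / (H - h) = 276 mm / 4060 m = 276 / 4060000 = 1:14710

1:14710


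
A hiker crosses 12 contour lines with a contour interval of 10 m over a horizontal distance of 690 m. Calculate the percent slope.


elevation change = 12 * 10 = 120 m
slope = 120 / 690 * 100 = 17.4%

17.4%


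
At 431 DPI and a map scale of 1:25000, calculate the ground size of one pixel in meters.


pixel_cm = 2.54 / 431 ≈ 0.005893 cm
ground = pixel_cm * 25000 / 100 = 2.54 * 25000 / (431 * 100) = 63500 / 43100 ≈ 1.47 m

1.47 m


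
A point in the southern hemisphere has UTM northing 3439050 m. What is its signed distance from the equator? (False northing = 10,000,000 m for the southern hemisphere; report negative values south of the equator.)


For southern: actual = 3439050 - 10000000 = -6560950 m

-6560950 m


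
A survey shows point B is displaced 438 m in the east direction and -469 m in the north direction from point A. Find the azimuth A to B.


az = atan2(438, -469) = 137.0 deg
adjusted to 0-360: 137.0 degrees

137.0 degrees


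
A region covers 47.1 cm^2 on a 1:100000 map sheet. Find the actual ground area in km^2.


ground_area = 47.1 * (100000/100)^2 = 47100000.0 m^2 = 47.1 km^2

47.1 km^2


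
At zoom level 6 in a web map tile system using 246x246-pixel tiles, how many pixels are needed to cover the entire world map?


tiles per axis = 2^6 = 64
total tiles = 64^2 = 4096
pixels per axis = 64 * 246 = 15744
total pixels = 15744^2 = 247873536

247873536 pixels


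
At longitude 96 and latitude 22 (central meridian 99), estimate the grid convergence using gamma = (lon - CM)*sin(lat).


gamma = (96 - 99) * sin(22) = -3 * 0.374607 = -1.124 degrees

-1.124 degrees


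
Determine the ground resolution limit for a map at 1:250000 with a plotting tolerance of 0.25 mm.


ground = 0.25 mm * 250000 / 1000 = 62.5 m

62.5 m


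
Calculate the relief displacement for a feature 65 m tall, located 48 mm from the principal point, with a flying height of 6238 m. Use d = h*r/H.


d = h * r / H = 65 * 48 / 6238 = 0.5 mm

0.5 mm


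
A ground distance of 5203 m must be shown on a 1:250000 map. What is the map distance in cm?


map_cm = 5203 * 100 / 250000 = 2.0812 cm ≈ 2.08 cm

2.08 cm


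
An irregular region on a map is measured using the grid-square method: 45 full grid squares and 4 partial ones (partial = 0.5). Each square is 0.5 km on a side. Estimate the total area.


effective squares = 45 + 4 * 0.5 = 47.0
area = 47.0 * 0.25 = 11.75 km^2

11.75 km^2


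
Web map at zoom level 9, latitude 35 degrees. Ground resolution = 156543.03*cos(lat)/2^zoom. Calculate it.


res = 156543.03 * cos(35) / 2^9 = 156543.03 * 0.81915204 / 512 = 250.45 m/pixel

250.45 m/pixel


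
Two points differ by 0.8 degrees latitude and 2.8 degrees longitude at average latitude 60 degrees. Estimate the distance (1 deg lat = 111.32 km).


dlat_km = 0.8 * 111.32 = 89.056
dlon_km = 2.8 * 111.32 * cos(60) ≈ 155.848
dist = sqrt(89.056^2 + 155.848^2) ≈ 179.5 km

179.5 km


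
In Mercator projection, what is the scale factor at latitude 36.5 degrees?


SF = 1 / cos(36.5) = 1 / 0.803857 = 1.244

1.244


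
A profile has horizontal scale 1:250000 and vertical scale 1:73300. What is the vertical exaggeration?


VE = horizontal_scale / vertical_scale = 250000 / 73300 ≈ 3.4

3.4x


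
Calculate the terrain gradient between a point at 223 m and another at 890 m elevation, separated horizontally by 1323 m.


gradient = (890 - 223) / 1323 = 667 / 1323 = 0.5042

0.5042


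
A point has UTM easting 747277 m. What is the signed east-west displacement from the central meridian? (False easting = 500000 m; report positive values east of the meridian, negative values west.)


displacement = 747277 - 500000 = 247277 m

247277 m


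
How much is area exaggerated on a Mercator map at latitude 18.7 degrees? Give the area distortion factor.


area_distortion = 1/cos^2(18.7) = 1.115

1.115


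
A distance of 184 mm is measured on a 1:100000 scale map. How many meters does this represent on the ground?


ground = 184 mm * 100000 / 1000 = 18400.0 m

18400.0 m


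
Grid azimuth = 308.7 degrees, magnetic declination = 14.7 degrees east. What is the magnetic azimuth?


magnetic azimuth = grid azimuth - declination (east +ve)
mag_az = 308.7 - 14.7 = 294.0 degrees

294.0 degrees


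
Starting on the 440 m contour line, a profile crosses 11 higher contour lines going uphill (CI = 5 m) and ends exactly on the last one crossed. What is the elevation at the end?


elevation = 440 + 11 * 5 = 495 m

495 m


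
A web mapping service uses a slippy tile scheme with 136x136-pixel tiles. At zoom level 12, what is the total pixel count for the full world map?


tiles per axis = 2^12 = 4096
total tiles = 4096^2 = 16777216
pixels per axis = 4096 * 136 = 557056
total pixels = 557056^2 = 310311387136

310311387136 pixels


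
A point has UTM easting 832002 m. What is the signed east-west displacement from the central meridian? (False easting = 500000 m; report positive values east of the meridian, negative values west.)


displacement = 832002 - 500000 = 332002 m

332002 m


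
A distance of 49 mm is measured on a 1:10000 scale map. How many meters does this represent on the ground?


ground = 49 mm * 10000 / 1000 = 490.0 m

490.0 m


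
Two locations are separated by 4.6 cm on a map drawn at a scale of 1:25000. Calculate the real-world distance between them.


ground = 4.6 cm * 25000 / 100 = 1150.0 m = 1.15 km

1.15 km


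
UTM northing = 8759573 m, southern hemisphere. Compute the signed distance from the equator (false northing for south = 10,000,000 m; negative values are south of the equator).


For southern: actual = 8759573 - 10000000 = -1240427 m

-1240427 m


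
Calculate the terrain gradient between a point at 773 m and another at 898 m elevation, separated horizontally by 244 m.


gradient = (898 - 773) / 244 = 125 / 244 = 0.5123

0.5123


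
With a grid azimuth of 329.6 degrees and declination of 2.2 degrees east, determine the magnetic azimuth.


magnetic azimuth = grid azimuth - declination (east +ve)
mag_az = 329.6 - 2.2 = 327.4 degrees

327.4 degrees


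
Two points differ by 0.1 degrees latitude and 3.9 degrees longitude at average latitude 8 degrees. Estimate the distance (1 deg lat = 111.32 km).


dlat_km = 0.1 * 111.32 = 11.132
dlon_km = 3.9 * 111.32 * cos(8) ≈ 429.923
dist = sqrt(11.132^2 + 429.923^2) ≈ 430.1 km

430.1 km


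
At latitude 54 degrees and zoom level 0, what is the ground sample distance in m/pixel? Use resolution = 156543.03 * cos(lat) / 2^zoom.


res = 156543.03 * cos(54) / 2^0 = 156543.03 * 0.58778525 / 1 = 92013.68 m/pixel

92013.68 m/pixel


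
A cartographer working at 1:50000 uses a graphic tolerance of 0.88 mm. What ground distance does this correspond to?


ground = 0.88 mm * 50000 / 1000 = 44.0 m

44.0 m


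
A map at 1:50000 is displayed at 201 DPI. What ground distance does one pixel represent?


pixel_cm = 2.54 / 201 ≈ 0.012637 cm
ground = pixel_cm * 50000 / 100 = 2.54 * 50000 / (201 * 100) = 127000 / 20100 ≈ 6.32 m

6.32 m


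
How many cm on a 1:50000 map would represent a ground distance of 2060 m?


map_cm = 2060 * 100 / 50000 = 4.12 cm

4.12 cm


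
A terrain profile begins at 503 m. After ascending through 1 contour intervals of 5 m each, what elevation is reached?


elevation = 503 + 1 * 5 = 508 m

508 m


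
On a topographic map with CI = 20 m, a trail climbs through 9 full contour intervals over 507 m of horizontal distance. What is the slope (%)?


elevation change = 9 * 20 = 180 m
slope = 180 / 507 * 100 = 35.5%

35.5%


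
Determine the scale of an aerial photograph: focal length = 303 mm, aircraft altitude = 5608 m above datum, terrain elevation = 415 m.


scale = f / (H - h) = 303 mm / 5193 m = 303 / 5193000 = 1:17139

1:17139


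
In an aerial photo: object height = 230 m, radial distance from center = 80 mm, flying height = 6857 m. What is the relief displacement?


d = h * r / H = 230 * 80 / 6857 = 2.68 mm

2.68 mm


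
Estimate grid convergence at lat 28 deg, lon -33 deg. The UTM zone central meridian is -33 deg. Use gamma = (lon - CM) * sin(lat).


gamma = (-33 - -33) * sin(28) = 0 * 0.469472 = 0.0 degrees

0.0 degrees


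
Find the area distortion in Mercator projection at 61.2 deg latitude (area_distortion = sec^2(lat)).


area_distortion = 1/cos^2(61.2) = 4.309

4.309


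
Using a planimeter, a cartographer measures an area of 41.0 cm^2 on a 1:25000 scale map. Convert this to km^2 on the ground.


ground_area = 41.0 * (25000/100)^2 = 2562500.0 m^2 = 2.5625 km^2 ≈ 2.563 km^2

2.563 km^2


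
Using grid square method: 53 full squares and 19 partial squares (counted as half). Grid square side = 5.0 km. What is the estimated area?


effective squares = 53 + 19 * 0.5 = 62.5
area = 62.5 * 25.0 = 1562.5 km^2

1562.5 km^2


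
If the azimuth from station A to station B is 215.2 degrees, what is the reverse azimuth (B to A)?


back azimuth = (215.2 + 180) mod 360 = 35.2 degrees

35.2 degrees


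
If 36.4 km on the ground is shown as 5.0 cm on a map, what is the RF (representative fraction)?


ground = 36.4 km = 3640000 cm; RF denominator = ground / map = 3640000 / 5.0 = 728000; RF = 1:728000

1:728000


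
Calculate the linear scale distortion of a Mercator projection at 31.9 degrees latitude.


SF = 1 / cos(31.9) = 1 / 0.848972 = 1.178

1.178


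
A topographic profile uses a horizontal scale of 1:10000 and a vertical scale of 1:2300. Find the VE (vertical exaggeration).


VE = horizontal_scale / vertical_scale = 10000 / 2300 ≈ 4.3

4.3x


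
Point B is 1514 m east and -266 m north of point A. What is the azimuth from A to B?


az = atan2(1514, -266) = 100.0 deg
adjusted to 0-360: 100.0 degrees

100.0 degrees


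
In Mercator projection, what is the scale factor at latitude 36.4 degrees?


SF = 1 / cos(36.4) = 1 / 0.804894 = 1.242

1.242


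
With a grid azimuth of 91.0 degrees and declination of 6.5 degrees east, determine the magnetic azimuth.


magnetic azimuth = grid azimuth - declination (east +ve)
mag_az = 91.0 - 6.5 = 84.5 degrees

84.5 degrees


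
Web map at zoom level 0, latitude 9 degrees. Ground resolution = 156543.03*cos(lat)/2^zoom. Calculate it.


res = 156543.03 * cos(9) / 2^0 = 156543.03 * 0.98768834 / 1 = 154615.73 m/pixel

154615.73 m/pixel


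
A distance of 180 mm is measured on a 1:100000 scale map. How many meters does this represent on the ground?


ground = 180 mm * 100000 / 1000 = 18000.0 m

18000.0 m


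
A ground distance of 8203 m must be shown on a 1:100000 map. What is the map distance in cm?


map_cm = 8203 * 100 / 100000 = 8.203 cm ≈ 8.2 cm

8.2 cm


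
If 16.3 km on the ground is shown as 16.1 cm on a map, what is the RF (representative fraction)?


ground = 16.3 km = 1630000 cm; RF denominator = ground / map = 1630000 / 16.1 ≈ 101242; RF = 1:101242

1:101242


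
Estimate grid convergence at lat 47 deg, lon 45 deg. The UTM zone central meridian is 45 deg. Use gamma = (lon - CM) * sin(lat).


gamma = (45 - 45) * sin(47) = 0 * 0.731354 = 0.0 degrees

0.0 degrees


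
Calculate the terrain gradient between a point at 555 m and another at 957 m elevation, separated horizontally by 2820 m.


gradient = (957 - 555) / 2820 = 402 / 2820 = 0.1426

0.1426


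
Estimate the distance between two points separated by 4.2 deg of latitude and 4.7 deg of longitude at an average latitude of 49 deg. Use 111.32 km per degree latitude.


dlat_km = 4.2 * 111.32 = 467.544
dlon_km = 4.7 * 111.32 * cos(49) ≈ 343.253
dist = sqrt(467.544^2 + 343.253^2) ≈ 580.0 km

580.0 km


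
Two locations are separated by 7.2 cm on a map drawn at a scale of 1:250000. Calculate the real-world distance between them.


ground = 7.2 cm * 250000 / 100 = 18000.0 m = 18.0 km

18.0 km


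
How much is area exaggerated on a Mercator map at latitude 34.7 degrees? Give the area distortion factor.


area_distortion = 1/cos^2(34.7) = 1.479

1.479


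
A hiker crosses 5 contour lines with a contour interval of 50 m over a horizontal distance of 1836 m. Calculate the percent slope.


elevation change = 5 * 50 = 250 m
slope = 250 / 1836 * 100 = 13.6%

13.6%


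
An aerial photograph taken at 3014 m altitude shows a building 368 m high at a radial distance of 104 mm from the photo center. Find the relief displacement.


d = h * r / H = 368 * 104 / 3014 = 12.7 mm

12.7 mm


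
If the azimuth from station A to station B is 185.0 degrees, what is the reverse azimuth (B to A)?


back azimuth = (185.0 + 180) mod 360 = 5.0 degrees

5.0 degrees


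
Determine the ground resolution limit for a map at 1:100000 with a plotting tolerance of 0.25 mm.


ground = 0.25 mm * 100000 / 1000 = 25.0 m

25.0 m


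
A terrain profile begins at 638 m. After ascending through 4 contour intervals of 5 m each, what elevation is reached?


elevation = 638 + 4 * 5 = 658 m

658 m


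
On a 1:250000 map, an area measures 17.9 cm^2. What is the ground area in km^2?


ground_area = 17.9 * (250000/100)^2 = 111875000.0 m^2 = 111.875 km^2

111.875 km^2


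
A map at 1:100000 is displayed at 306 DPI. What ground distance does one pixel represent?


pixel_cm = 2.54 / 306 ≈ 0.008301 cm
ground = pixel_cm * 100000 / 100 = 2.54 * 100000 / (306 * 100) = 254000 / 30600 ≈ 8.3 m

8.3 m


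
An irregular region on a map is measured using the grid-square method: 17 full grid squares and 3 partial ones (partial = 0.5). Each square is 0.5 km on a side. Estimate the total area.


effective squares = 17 + 3 * 0.5 = 18.5
area = 18.5 * 0.25 = 4.625 km^2

4.625 km^2


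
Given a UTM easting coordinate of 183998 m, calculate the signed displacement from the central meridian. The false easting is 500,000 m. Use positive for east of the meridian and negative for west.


displacement = 183998 - 500000 = -316002 m

-316002 m


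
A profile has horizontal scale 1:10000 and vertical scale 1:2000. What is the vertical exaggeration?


VE = horizontal_scale / vertical_scale = 10000 / 2000 = 5.0

5.0x


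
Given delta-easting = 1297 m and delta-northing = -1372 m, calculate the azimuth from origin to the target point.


az = atan2(1297, -1372) = 136.6 deg
adjusted to 0-360: 136.6 degrees

136.6 degrees


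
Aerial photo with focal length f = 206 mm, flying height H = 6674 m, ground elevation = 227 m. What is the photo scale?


scale = f / (H - h) = 206 mm / 6447 m = 206 / 6447000 = 1:31296

1:31296


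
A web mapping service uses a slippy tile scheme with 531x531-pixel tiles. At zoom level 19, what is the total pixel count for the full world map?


tiles per axis = 2^19 = 524288
total tiles = 524288^2 = 274877906944
pixels per axis = 524288 * 531 = 278396928
total pixels = 278396928^2 = 77504849519837184

77504849519837184 pixels


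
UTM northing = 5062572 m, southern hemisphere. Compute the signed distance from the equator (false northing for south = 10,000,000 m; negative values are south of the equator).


For southern: actual = 5062572 - 10000000 = -4937428 m

-4937428 m


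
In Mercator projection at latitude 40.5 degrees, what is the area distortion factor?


area_distortion = 1/cos^2(40.5) = 1.729

1.729


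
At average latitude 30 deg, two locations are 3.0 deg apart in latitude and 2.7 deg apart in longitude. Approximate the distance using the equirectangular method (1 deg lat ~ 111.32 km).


dlat_km = 3.0 * 111.32 = 333.96
dlon_km = 2.7 * 111.32 * cos(30) ≈ 260.296
dist = sqrt(333.96^2 + 260.296^2) ≈ 423.4 km

423.4 km


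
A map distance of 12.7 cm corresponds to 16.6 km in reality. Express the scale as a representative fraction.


ground = 16.6 km = 1660000 cm; RF denominator = ground / map = 1660000 / 12.7 ≈ 130709; RF = 1:130709

1:130709


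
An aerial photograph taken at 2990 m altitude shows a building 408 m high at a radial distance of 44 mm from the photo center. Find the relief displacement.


d = h * r / H = 408 * 44 / 2990 = 6.0 mm

6.0 mm


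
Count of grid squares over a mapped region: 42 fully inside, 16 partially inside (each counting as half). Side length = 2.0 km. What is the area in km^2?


effective squares = 42 + 16 * 0.5 = 50.0
area = 50.0 * 4.0 = 200.0 km^2

200.0 km^2


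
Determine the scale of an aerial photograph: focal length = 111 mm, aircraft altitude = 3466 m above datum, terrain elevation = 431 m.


scale = f / (H - h) = 111 mm / 3035 m = 111 / 3035000 = 1:27342

1:27342


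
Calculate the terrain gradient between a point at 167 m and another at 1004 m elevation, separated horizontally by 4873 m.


gradient = (1004 - 167) / 4873 = 837 / 4873 = 0.1718

0.1718


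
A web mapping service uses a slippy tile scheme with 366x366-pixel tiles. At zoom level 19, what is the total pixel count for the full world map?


tiles per axis = 2^19 = 524288
total tiles = 524288^2 = 274877906944
pixels per axis = 524288 * 366 = 191889408
total pixels = 191889408^2 = 36821544902590464

36821544902590464 pixels


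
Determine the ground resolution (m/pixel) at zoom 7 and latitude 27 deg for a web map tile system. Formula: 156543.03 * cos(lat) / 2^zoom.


res = 156543.03 * cos(27) / 2^7 = 156543.03 * 0.89100652 / 128 = 1089.69 m/pixel

1089.69 m/pixel


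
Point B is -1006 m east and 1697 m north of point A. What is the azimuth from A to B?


az = atan2(-1006, 1697) = -30.7 deg
adjusted to 0-360: 329.3 degrees

329.3 degrees


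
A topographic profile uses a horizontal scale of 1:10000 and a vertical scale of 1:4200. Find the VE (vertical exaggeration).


VE = horizontal_scale / vertical_scale = 10000 / 4200 ≈ 2.4

2.4x
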